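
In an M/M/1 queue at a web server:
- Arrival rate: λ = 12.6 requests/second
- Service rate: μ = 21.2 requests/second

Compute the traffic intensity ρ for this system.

Server utilization: ρ = λ/μ
ρ = 12.6/21.2 = 0.5943
The server is busy 59.43% of the time.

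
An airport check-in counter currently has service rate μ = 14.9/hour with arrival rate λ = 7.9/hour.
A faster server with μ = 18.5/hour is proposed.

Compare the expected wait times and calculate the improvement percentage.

System 1: ρ₁ = 7.9/14.9 = 0.5302, W₁ = 1/(14.9-7.9) = 0.14286
System 2: ρ₂ = 7.9/18.5 = 0.4270, W₂ = 1/(18.5-7.9) = 0.094340
Improvement: (W₁-W₂)/W₁ = (0.14286-0.094340)/0.14286 = 33.96%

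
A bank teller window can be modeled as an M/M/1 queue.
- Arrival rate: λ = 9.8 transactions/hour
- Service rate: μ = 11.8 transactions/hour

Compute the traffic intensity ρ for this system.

Server utilization: ρ = λ/μ
ρ = 9.8/11.8 = 0.8305
The server is busy 83.05% of the time.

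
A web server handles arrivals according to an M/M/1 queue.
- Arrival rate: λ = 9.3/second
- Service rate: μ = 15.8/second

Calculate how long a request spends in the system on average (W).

First, compute utilization: ρ = λ/μ = 9.3/15.8 = 0.5886
For M/M/1: W = 1/(μ-λ)
W = 1/(15.8-9.3) = 1/6.50
W = 0.1538 seconds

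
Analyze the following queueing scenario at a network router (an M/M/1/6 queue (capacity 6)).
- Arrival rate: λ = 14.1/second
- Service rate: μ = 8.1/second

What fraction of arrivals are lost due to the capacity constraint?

ρ = λ/μ = 14.1/8.1 = 1.74074
P₀ = (1-ρ)/(1-ρ^(K+1)) = (1-1.74074)/(1-1.74074^7) = -0.7407/-47.4326 = 0.01562
P_K = P₀×ρ^K = 0.015617 × 1.74074^6 = 0.015617 × 27.8230 = 0.4345
Blocking probability = 43.45%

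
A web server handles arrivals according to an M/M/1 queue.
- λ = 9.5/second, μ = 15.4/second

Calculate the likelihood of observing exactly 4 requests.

ρ = λ/μ = 9.5/15.4 = 0.6169
P(n) = (1-ρ)ρⁿ
P(4) = (1-0.6169) × 0.6169^4
P(4) = 0.38310 × 0.14483
P(4) = 0.05548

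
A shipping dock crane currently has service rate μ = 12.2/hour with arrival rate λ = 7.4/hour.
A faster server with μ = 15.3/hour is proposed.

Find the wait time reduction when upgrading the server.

System 1: ρ₁ = 7.4/12.2 = 0.6066, W₁ = 1/(12.2-7.4) = 0.20833
System 2: ρ₂ = 7.4/15.3 = 0.4837, W₂ = 1/(15.3-7.4) = 0.12658
Improvement: (W₁-W₂)/W₁ = (0.20833-0.12658)/0.20833 = 39.24%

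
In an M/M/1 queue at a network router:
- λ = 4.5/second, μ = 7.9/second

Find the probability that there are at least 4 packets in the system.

ρ = λ/μ = 4.5/7.9 = 0.5696
P(N ≥ n) = ρⁿ
P(N ≥ 4) = 0.5696^4
P(N ≥ 4) = 0.1053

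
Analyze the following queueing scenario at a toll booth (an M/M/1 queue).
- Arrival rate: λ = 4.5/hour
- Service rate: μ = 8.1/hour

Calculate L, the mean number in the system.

ρ = λ/μ = 4.5/8.1 = 0.5556
For M/M/1: L = λ/(μ-λ)
L = 4.5/(8.1-4.5) = 4.5/3.60
L = 1.2500 vehicles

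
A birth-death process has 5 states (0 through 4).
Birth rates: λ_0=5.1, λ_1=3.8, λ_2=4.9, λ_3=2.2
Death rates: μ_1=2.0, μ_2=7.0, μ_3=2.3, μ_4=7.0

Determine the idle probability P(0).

Ratios P(n)/P(0) = (λ₀···λₙ₋₁)/(μ₁···μₙ):
P(1)/P(0) = (5.1)/(2.0) = 2.5500
P(2)/P(0) = (5.1×3.8)/(2.0×7.0) = 1.3843
P(3)/P(0) = (5.1×3.8×4.9)/(2.0×7.0×2.3) = 2.9491
P(4)/P(0) = (5.1×3.8×4.9×2.2)/(2.0×7.0×2.3×7.0) = 0.9269

Normalization: ∑ P(n) = 1
P(0) × (1.0000 + 2.5500 + 1.3843 + 2.9491 + 0.9269) = 1
P(0) × 8.8103 = 1
P(0) = 1/8.8103 = 0.1135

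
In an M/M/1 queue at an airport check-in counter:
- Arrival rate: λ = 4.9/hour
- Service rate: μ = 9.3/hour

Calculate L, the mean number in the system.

ρ = λ/μ = 4.9/9.3 = 0.5269
For M/M/1: L = λ/(μ-λ)
L = 4.9/(9.3-4.9) = 4.9/4.40
L = 1.1136 passengers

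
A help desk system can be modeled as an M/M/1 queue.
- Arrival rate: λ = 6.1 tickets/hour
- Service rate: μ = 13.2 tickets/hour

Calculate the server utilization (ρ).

Server utilization: ρ = λ/μ
ρ = 6.1/13.2 = 0.4621
The server is busy 46.21% of the time.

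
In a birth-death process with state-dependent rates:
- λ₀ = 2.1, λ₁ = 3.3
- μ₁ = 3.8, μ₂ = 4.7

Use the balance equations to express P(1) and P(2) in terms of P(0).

Balance equations:
State 0: λ₀P₀ = μ₁P₁ → P₁ = (λ₀/μ₁)P₀ = (2.1/3.8)P₀ = 0.5526P₀
State 1: P₂ = (λ₀λ₁)/(μ₁μ₂)P₀ = (2.1×3.3)/(3.8×4.7)P₀ = 0.3880P₀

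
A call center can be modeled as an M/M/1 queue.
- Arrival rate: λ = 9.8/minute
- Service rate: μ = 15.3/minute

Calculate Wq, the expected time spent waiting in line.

First, compute utilization: ρ = λ/μ = 9.8/15.3 = 0.6405
For M/M/1: Wq = λ/(μ(μ-λ))
Wq = 9.8/(15.3 × (15.3-9.8))
Wq = 9.8/(15.3 × 5.50)
Wq = 0.1165 minutes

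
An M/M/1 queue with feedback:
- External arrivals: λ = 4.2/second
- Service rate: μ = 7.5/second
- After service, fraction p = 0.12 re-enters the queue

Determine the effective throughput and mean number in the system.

Effective arrival rate: λ_eff = λ/(1-p) = 4.2/(1-0.12) = 4.2/0.88 = 4.7727
ρ = λ_eff/μ = 4.7727/7.5 = 0.63636
L = ρ/(1-ρ) = 0.63636/(1-0.63636) = 1.7500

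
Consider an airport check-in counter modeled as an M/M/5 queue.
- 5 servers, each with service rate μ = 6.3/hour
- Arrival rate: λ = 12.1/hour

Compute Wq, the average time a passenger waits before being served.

Traffic intensity: ρ = λ/(cμ) = 12.1/(5×6.3) = 0.3841
Since ρ = 0.3841 < 1, system is stable.
Offered load a = λ/μ = cρ = 12.1/6.3 = 1.9206
P₀ = [ Σₙ₌₀^4 aⁿ/n! + a^5/(5!(1-ρ)) ]⁻¹
Σ = a^0/0! + a^1/1! + a^2/2! + a^3/3! + a^4/4! = 1.00000 + 1.92063 + 1.84442 + 1.18082 + 0.566980 = 6.5129
a^5/(5!(1-ρ)) = 26.1351/(120 × 0.6159) = 0.3536
P₀ = 1/(6.5129 + 0.3536) = 0.1456
Lq = P₀·a^5·ρ / (5!(1-ρ)²) = 0.14563 × 26.1351 × 0.38413 / (120 × 0.37930) = 0.03212
Wq = Lq/λ = 0.03212/12.1 = 0.002655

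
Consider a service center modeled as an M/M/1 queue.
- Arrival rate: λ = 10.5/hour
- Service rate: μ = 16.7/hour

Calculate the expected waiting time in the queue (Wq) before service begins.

First, compute utilization: ρ = λ/μ = 10.5/16.7 = 0.6287
For M/M/1: Wq = λ/(μ(μ-λ))
Wq = 10.5/(16.7 × (16.7-10.5))
Wq = 10.5/(16.7 × 6.20)
Wq = 0.1014 hours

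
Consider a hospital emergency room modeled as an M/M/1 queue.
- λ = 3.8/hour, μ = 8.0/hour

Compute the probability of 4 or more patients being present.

ρ = λ/μ = 3.8/8.0 = 0.4750
P(N ≥ n) = ρⁿ
P(N ≥ 4) = 0.4750^4
P(N ≥ 4) = 0.05091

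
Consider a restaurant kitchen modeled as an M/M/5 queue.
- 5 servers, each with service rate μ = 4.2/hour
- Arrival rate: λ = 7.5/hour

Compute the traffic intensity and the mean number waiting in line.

Traffic intensity: ρ = λ/(cμ) = 7.5/(5×4.2) = 0.3571
Since ρ = 0.3571 < 1, system is stable.
Offered load a = λ/μ = cρ = 7.5/4.2 = 1.7857
P₀ = [ Σₙ₌₀^4 aⁿ/n! + a^5/(5!(1-ρ)) ]⁻¹
Σ = a^0/0! + a^1/1! + a^2/2! + a^3/3! + a^4/4! = 1.0000 + 1.7857 + 1.5944 + 0.9490 + 0.4237 = 5.7528
a^5/(5!(1-ρ)) = 18.1577/(120 × 0.6429) = 0.2354
P₀ = 1/(5.7528 + 0.2354) = 0.1670
Lq = P₀·a^5·ρ / (5!(1-ρ)²) = 0.16700 × 18.1577 × 0.35714 / (120 × 0.41327) = 0.02184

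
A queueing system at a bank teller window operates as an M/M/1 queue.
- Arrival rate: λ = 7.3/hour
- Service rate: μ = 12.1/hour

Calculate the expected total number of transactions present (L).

ρ = λ/μ = 7.3/12.1 = 0.6033
For M/M/1: L = λ/(μ-λ)
L = 7.3/(12.1-7.3) = 7.3/4.80
L = 1.5208 transactions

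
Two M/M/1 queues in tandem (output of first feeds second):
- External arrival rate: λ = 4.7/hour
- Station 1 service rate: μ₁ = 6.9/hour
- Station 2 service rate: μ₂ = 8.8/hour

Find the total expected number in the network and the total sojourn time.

By Jackson's theorem, each station behaves as independent M/M/1.
Station 1: ρ₁ = 4.7/6.9 = 0.6812, L₁ = ρ₁/(1-ρ₁) = λ/(μ₁-λ) = 4.7/2.20 = 2.1364
Station 2: ρ₂ = 4.7/8.8 = 0.5341, L₂ = ρ₂/(1-ρ₂) = λ/(μ₂-λ) = 4.7/4.10 = 1.1463
Total: L = L₁ + L₂ = 2.1364 + 1.1463 = 3.2827
W = L/λ = 3.2827/4.7 = 0.6984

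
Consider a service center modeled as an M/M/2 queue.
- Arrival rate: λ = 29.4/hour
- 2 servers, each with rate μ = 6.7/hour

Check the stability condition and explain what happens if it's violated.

Stability requires ρ = λ/(cμ) < 1
ρ = 29.4/(2 × 6.7) = 29.4/13.40 = 2.1940
Since 2.1940 ≥ 1, the system is UNSTABLE.
Need c > λ/μ = 29.4/6.7 = 4.39.
Minimum servers needed: c = 5.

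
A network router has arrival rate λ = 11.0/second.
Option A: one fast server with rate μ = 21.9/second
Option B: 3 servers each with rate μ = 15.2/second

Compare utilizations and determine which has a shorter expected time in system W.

Option A: single server μ = 21.9 (M/M/1)
  ρ_A = 11.0/21.9 = 0.5023
  W_A = 1/(μ-λ) = 1/(21.9-11.0) = 1/10.90 = 0.09174

Option B: 3 servers μ = 15.2 (M/M/3)
  ρ_B = λ/(cμ) = 11.0/(3×15.2) = 0.2412
  Offered load a = λ/μ = cρ = 11.0/15.2 = 0.7237
  P₀ = [ Σₙ₌₀^2 aⁿ/n! + a^3/(3!(1-ρ)) ]⁻¹
  Σ = a^0/0! + a^1/1! + a^2/2! = 1.0000 + 0.72368 + 0.26186 = 1.9855
  a^3/(3!(1-ρ)) = 0.3790/(6 × 0.7588) = 0.08325
  P₀ = 1/(1.9855 + 0.08325) = 0.4834
  Lq = P₀·a^3·ρ / (3!(1-ρ)²) = 0.4834 × 0.3790 × 0.2412 / (6 × 0.5757) = 0.01279
  Wq_B = Lq/λ = 0.01279/11.0 = 0.001163
  W_B = Wq_B + 1/μ = 0.001163 + 0.06579 = 0.06695

Since W_B = 0.06695 < W_A = 0.09174, Option B (multiple servers) has the shorter time in system.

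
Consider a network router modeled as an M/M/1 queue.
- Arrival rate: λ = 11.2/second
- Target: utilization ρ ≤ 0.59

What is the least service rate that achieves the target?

ρ = λ/μ, so μ = λ/ρ
μ ≥ 11.2/0.59 = 18.9831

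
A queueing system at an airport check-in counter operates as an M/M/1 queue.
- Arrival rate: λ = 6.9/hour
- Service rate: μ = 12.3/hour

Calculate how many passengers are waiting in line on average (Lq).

ρ = λ/μ = 6.9/12.3 = 0.5610
For M/M/1: Lq = λ²/(μ(μ-λ))
Lq = 47.61/(12.3 × 5.40)
Lq = 0.7168 passengers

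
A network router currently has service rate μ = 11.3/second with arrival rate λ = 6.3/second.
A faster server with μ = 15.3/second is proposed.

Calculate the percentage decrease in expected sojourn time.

System 1: ρ₁ = 6.3/11.3 = 0.5575, W₁ = 1/(11.3-6.3) = 0.200000
System 2: ρ₂ = 6.3/15.3 = 0.4118, W₂ = 1/(15.3-6.3) = 0.111111
Improvement: (W₁-W₂)/W₁ = (0.200000-0.111111)/0.200000 = 44.44%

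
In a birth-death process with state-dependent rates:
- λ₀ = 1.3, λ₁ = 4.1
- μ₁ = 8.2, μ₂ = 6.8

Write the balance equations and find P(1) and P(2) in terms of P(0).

Balance equations:
State 0: λ₀P₀ = μ₁P₁ → P₁ = (λ₀/μ₁)P₀ = (1.3/8.2)P₀ = 0.1585P₀
State 1: P₂ = (λ₀λ₁)/(μ₁μ₂)P₀ = (1.3×4.1)/(8.2×6.8)P₀ = 0.09559P₀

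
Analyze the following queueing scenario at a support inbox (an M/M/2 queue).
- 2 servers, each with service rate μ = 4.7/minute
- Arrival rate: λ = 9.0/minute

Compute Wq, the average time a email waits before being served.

Traffic intensity: ρ = λ/(cμ) = 9.0/(2×4.7) = 0.9574
Since ρ = 0.9574 < 1, system is stable.
Offered load a = λ/μ = cρ = 9.0/4.7 = 1.9149
P₀ = [ Σₙ₌₀^1 aⁿ/n! + a^2/(2!(1-ρ)) ]⁻¹
Σ = a^0/0! + a^1/1! = 1.0000 + 1.9149 = 2.9149
a^2/(2!(1-ρ)) = 3.6668/(2 × 0.042553) = 43.0851
P₀ = 1/(2.9149 + 43.0851) = 0.02174
Lq = P₀·a^2·ρ / (2!(1-ρ)²) = 0.02173913 × 3.666818 × 0.9574468 / (2 × 0.001810774) = 21.0742
Wq = Lq/λ = 21.0742/9.0 = 2.3416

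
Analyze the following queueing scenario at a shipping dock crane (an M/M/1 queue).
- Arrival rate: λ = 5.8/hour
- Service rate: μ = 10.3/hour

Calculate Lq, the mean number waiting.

ρ = λ/μ = 5.8/10.3 = 0.5631
For M/M/1: Lq = λ²/(μ(μ-λ))
Lq = 33.64/(10.3 × 4.50)
Lq = 0.7258 containers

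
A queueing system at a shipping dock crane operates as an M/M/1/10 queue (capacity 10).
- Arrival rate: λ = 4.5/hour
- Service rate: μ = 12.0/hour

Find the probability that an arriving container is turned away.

ρ = λ/μ = 4.5/12.0 = 0.3750
P₀ = (1-ρ)/(1-ρ^(K+1)) = (1-0.3750)/(1-0.3750^11) = 0.6250/1.0000 = 0.6250
P_K = P₀×ρ^K = 0.6250 × 0.3750^10 = 0.6250 × 0.00005499 = 0.00003437
Blocking probability = 0.003437%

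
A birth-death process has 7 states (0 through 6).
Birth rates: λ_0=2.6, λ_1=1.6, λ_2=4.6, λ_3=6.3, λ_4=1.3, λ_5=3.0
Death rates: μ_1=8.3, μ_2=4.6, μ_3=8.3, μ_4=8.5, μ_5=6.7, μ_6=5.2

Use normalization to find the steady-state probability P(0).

Ratios P(n)/P(0) = (λ₀···λₙ₋₁)/(μ₁···μₙ):
P(1)/P(0) = (2.6)/(8.3) = 0.31325
P(2)/P(0) = (2.6×1.6)/(8.3×4.6) = 0.10896
P(3)/P(0) = (2.6×1.6×4.6)/(8.3×4.6×8.3) = 0.060386
P(4)/P(0) = (2.6×1.6×4.6×6.3)/(8.3×4.6×8.3×8.5) = 0.044757
P(5)/P(0) = (2.6×1.6×4.6×6.3×1.3)/(8.3×4.6×8.3×8.5×6.7) = 0.0086842
P(6)/P(0) = (2.6×1.6×4.6×6.3×1.3×3.0)/(8.3×4.6×8.3×8.5×6.7×5.2) = 0.0050101

Normalization: ∑ P(n) = 1
P(0) × (1.0000 + 0.31325 + 0.10896 + 0.060386 + 0.044757 + 0.0086842 + 0.0050101) = 1
P(0) × 1.5410 = 1
P(0) = 1/1.5410 = 0.6489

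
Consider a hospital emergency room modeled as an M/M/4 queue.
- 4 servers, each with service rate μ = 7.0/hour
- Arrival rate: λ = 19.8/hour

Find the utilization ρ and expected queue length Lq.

Traffic intensity: ρ = λ/(cμ) = 19.8/(4×7.0) = 0.7071
Since ρ = 0.7071 < 1, system is stable.
Offered load a = λ/μ = cρ = 19.8/7.0 = 2.8286
P₀ = [ Σₙ₌₀^3 aⁿ/n! + a^4/(4!(1-ρ)) ]⁻¹
Σ = a^0/0! + a^1/1! + a^2/2! + a^3/3! = 1.0000 + 2.8286 + 4.0004 + 3.7718 = 11.6008
a^4/(4!(1-ρ)) = 64.0131/(24 × 0.29286) = 9.1075
P₀ = 1/(11.6008 + 9.1075) = 0.04829
Lq = P₀·a^4·ρ / (4!(1-ρ)²) = 0.048290 × 64.0131 × 0.70714 / (24 × 0.085765) = 1.0620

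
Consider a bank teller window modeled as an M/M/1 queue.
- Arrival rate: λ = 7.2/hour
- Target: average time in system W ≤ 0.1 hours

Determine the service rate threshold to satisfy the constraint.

For M/M/1: W = 1/(μ-λ)
Need W ≤ 0.1, so 1/(μ-λ) ≤ 0.1
μ - λ ≥ 1/0.1 = 10.0000
μ ≥ 7.2 + 10.0000 = 17.2000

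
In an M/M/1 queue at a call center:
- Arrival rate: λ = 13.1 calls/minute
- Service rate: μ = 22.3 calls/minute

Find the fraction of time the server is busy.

Server utilization: ρ = λ/μ
ρ = 13.1/22.3 = 0.5874
The server is busy 58.74% of the time.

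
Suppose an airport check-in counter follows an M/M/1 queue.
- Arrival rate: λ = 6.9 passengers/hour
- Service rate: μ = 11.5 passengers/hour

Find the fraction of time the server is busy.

Server utilization: ρ = λ/μ
ρ = 6.9/11.5 = 0.6000
The server is busy 60.00% of the time.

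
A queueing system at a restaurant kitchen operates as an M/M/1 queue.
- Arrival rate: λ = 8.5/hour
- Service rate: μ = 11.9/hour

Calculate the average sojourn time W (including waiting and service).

First, compute utilization: ρ = λ/μ = 8.5/11.9 = 0.7143
For M/M/1: W = 1/(μ-λ)
W = 1/(11.9-8.5) = 1/3.40
W = 0.2941 hours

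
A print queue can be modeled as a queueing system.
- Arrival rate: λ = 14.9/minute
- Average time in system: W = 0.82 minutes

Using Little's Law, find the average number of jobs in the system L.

Little's Law: L = λW
L = 14.9 × 0.82 = 12.2180 jobs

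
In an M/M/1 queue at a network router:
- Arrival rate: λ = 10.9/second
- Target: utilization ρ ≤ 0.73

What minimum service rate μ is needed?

ρ = λ/μ, so μ = λ/ρ
μ ≥ 10.9/0.73 = 14.9315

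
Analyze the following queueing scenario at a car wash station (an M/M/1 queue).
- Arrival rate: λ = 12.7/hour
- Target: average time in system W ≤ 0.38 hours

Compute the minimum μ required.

For M/M/1: W = 1/(μ-λ)
Need W ≤ 0.38, so 1/(μ-λ) ≤ 0.38
μ - λ ≥ 1/0.38 = 2.6316
μ ≥ 12.7 + 2.6316 = 15.3316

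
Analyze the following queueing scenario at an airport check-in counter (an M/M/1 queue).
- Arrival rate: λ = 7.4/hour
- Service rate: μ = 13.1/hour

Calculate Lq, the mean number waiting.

ρ = λ/μ = 7.4/13.1 = 0.5649
For M/M/1: Lq = λ²/(μ(μ-λ))
Lq = 54.76/(13.1 × 5.70)
Lq = 0.7334 passengers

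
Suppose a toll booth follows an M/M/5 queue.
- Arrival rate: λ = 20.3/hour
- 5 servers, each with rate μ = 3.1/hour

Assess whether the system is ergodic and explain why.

Stability requires ρ = λ/(cμ) < 1
ρ = 20.3/(5 × 3.1) = 20.3/15.50 = 1.3097
Since 1.3097 ≥ 1, the system is UNSTABLE.
Need c > λ/μ = 20.3/3.1 = 6.55.
Minimum servers needed: c = 7.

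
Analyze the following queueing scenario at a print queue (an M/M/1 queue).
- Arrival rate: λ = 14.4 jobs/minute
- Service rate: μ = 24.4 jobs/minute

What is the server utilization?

Server utilization: ρ = λ/μ
ρ = 14.4/24.4 = 0.5902
The server is busy 59.02% of the time.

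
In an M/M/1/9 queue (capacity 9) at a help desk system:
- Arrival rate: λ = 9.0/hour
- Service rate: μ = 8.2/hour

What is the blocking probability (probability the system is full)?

ρ = λ/μ = 9.0/8.2 = 1.09756
P₀ = (1-ρ)/(1-ρ^(K+1)) = (1-1.09756)/(1-1.09756^10) = -0.09756/-1.5368 = 0.06348
P_K = P₀×ρ^K = 0.06348 × 1.09756^9 = 0.06348 × 2.3113 = 0.1467
Blocking probability = 14.67%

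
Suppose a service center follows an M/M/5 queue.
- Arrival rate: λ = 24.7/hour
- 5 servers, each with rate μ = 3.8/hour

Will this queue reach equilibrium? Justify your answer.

Stability requires ρ = λ/(cμ) < 1
ρ = 24.7/(5 × 3.8) = 24.7/19.00 = 1.3000
Since 1.3000 ≥ 1, the system is UNSTABLE.
Need c > λ/μ = 24.7/3.8 = 6.50.
Minimum servers needed: c = 7.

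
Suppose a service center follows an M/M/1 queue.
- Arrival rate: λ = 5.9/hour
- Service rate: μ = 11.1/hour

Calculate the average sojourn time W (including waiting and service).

First, compute utilization: ρ = λ/μ = 5.9/11.1 = 0.5315
For M/M/1: W = 1/(μ-λ)
W = 1/(11.1-5.9) = 1/5.20
W = 0.1923 hours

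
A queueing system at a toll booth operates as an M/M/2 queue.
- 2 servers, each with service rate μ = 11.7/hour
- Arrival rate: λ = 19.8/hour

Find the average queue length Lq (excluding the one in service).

Traffic intensity: ρ = λ/(cμ) = 19.8/(2×11.7) = 0.8462
Since ρ = 0.8462 < 1, system is stable.
Offered load a = λ/μ = cρ = 19.8/11.7 = 1.6923
P₀ = [ Σₙ₌₀^1 aⁿ/n! + a^2/(2!(1-ρ)) ]⁻¹
Σ = a^0/0! + a^1/1! = 1.0000 + 1.6923 = 2.6923
a^2/(2!(1-ρ)) = 2.86391/(2 × 0.153846) = 9.3077
P₀ = 1/(2.6923 + 9.3077) = 0.08333
Lq = P₀·a^2·ρ / (2!(1-ρ)²) = 0.0833333 × 2.86391 × 0.846154 / (2 × 0.0236686) = 4.2660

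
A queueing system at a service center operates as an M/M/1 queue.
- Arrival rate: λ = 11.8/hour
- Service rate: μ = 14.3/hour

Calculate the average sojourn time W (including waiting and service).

First, compute utilization: ρ = λ/μ = 11.8/14.3 = 0.8252
For M/M/1: W = 1/(μ-λ)
W = 1/(14.3-11.8) = 1/2.50
W = 0.4000 hours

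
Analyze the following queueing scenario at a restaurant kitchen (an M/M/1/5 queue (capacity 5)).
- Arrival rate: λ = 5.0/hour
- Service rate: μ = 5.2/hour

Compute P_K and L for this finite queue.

ρ = λ/μ = 5.0/5.2 = 0.96154
P₀ = (1-ρ)/(1-ρ^(K+1)) = (1-0.96154)/(1-0.96154^6) = 0.03846/0.2097 = 0.1834
P_K = P₀×ρ^K = 0.18342 × 0.96154^5 = 0.18342 × 0.82193 = 0.1508
Blocking probability P_5 = 0.1508 (15.08%)
L = ρ[1 - (K+1)ρ^K + Kρ^(K+1)] / [(1-ρ)(1-ρ^(K+1))]
L = 0.96154 × (1 - 6×0.8219337 + 5×0.7903221) / ((1 - 0.96154) × (1 - 0.7903221)) = 2.3857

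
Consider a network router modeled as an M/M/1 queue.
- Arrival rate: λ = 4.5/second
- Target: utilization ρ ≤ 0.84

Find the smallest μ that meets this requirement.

ρ = λ/μ, so μ = λ/ρ
μ ≥ 4.5/0.84 = 5.3571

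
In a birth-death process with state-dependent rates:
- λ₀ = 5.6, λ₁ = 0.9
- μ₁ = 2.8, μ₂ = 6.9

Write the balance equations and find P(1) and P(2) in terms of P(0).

Balance equations:
State 0: λ₀P₀ = μ₁P₁ → P₁ = (λ₀/μ₁)P₀ = (5.6/2.8)P₀ = 2.0000P₀
State 1: P₂ = (λ₀λ₁)/(μ₁μ₂)P₀ = (5.6×0.9)/(2.8×6.9)P₀ = 0.2609P₀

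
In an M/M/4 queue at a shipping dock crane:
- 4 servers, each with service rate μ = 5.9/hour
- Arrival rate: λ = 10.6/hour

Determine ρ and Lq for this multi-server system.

Traffic intensity: ρ = λ/(cμ) = 10.6/(4×5.9) = 0.4492
Since ρ = 0.4492 < 1, system is stable.
Offered load a = λ/μ = cρ = 10.6/5.9 = 1.7966
P₀ = [ Σₙ₌₀^3 aⁿ/n! + a^4/(4!(1-ρ)) ]⁻¹
Σ = a^0/0! + a^1/1! + a^2/2! + a^3/3! = 1.0000 + 1.7966 + 1.6139 + 0.9665 = 5.3770
a^4/(4!(1-ρ)) = 10.4187/(24 × 0.5508) = 0.7881
P₀ = 1/(5.3770 + 0.7881) = 0.1622
Lq = P₀·a^4·ρ / (4!(1-ρ)²) = 0.16220 × 10.4187 × 0.44915 / (24 × 0.30343) = 0.1042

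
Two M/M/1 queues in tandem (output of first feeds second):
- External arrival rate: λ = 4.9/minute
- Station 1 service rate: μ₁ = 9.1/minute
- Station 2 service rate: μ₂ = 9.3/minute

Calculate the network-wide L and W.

By Jackson's theorem, each station behaves as independent M/M/1.
Station 1: ρ₁ = 4.9/9.1 = 0.5385, L₁ = ρ₁/(1-ρ₁) = λ/(μ₁-λ) = 4.9/4.20 = 1.1667
Station 2: ρ₂ = 4.9/9.3 = 0.5269, L₂ = ρ₂/(1-ρ₂) = λ/(μ₂-λ) = 4.9/4.40 = 1.1136
Total: L = L₁ + L₂ = 1.1667 + 1.1136 = 2.2803
W = L/λ = 2.2803/4.9 = 0.4654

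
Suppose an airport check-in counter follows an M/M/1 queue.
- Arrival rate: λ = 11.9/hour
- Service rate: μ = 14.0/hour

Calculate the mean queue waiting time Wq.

First, compute utilization: ρ = λ/μ = 11.9/14.0 = 0.8500
For M/M/1: Wq = λ/(μ(μ-λ))
Wq = 11.9/(14.0 × (14.0-11.9))
Wq = 11.9/(14.0 × 2.10)
Wq = 0.4048 hours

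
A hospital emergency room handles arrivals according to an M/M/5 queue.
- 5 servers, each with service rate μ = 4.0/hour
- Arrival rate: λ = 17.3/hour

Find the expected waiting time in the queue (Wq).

Traffic intensity: ρ = λ/(cμ) = 17.3/(5×4.0) = 0.8650
Since ρ = 0.8650 < 1, system is stable.
Offered load a = λ/μ = cρ = 17.3/4.0 = 4.3250
P₀ = [ Σₙ₌₀^4 aⁿ/n! + a^5/(5!(1-ρ)) ]⁻¹
Σ = a^0/0! + a^1/1! + a^2/2! + a^3/3! + a^4/4! = 1.0000 + 4.3250 + 9.3528 + 13.4836 + 14.5792 = 42.7406
a^5/(5!(1-ρ)) = 1513.3193/(120 × 0.1350) = 93.4148
P₀ = 1/(42.7406 + 93.4148) = 0.007345
Lq = P₀·a^5·ρ / (5!(1-ρ)²) = 0.00734455 × 1513.3193 × 0.865000 / (120 × 0.0182250) = 4.3961
Wq = Lq/λ = 4.3961/17.3 = 0.2541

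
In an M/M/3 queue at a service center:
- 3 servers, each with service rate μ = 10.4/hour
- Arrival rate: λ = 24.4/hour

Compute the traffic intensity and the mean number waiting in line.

Traffic intensity: ρ = λ/(cμ) = 24.4/(3×10.4) = 0.7821
Since ρ = 0.7821 < 1, system is stable.
Offered load a = λ/μ = cρ = 24.4/10.4 = 2.3462
P₀ = [ Σₙ₌₀^2 aⁿ/n! + a^3/(3!(1-ρ)) ]⁻¹
Σ = a^0/0! + a^1/1! + a^2/2! = 1.0000 + 2.3462 + 2.7522 = 6.0984
a^3/(3!(1-ρ)) = 12.9143/(6 × 0.21795) = 9.8756
P₀ = 1/(6.0984 + 9.8756) = 0.06260
Lq = P₀·a^3·ρ / (3!(1-ρ)²) = 0.062602 × 12.9143 × 0.78205 / (6 × 0.047502) = 2.2184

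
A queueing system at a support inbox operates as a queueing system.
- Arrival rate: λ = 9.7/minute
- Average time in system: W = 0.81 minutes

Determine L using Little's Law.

Little's Law: L = λW
L = 9.7 × 0.81 = 7.8570 emails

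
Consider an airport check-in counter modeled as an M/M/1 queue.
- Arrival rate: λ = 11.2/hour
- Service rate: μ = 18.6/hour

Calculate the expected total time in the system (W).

First, compute utilization: ρ = λ/μ = 11.2/18.6 = 0.6022
For M/M/1: W = 1/(μ-λ)
W = 1/(18.6-11.2) = 1/7.40
W = 0.1351 hours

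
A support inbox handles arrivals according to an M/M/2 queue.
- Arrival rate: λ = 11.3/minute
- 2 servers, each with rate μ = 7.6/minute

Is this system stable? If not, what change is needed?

Stability requires ρ = λ/(cμ) < 1
ρ = 11.3/(2 × 7.6) = 11.3/15.20 = 0.7434
Since 0.7434 < 1, the system is STABLE.
The servers are busy 74.34% of the time.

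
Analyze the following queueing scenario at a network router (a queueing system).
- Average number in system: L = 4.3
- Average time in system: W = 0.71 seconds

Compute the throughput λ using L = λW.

Little's Law: L = λW, so λ = L/W
λ = 4.3/0.71 = 6.0563 packets/second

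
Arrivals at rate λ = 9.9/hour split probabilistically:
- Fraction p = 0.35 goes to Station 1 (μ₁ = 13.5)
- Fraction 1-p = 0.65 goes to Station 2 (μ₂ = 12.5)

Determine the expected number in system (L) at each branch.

Effective rates: λ₁ = 9.9×0.35 = 3.465, λ₂ = 9.9×0.65 = 6.435
Station 1: ρ₁ = 3.465/13.5 = 0.25667, L₁ = ρ₁/(1-ρ₁) = 0.25667/(1-0.25667) = 0.3453
Station 2: ρ₂ = 6.435/12.5 = 0.5148, L₂ = ρ₂/(1-ρ₂) = 0.5148/(1-0.5148) = 1.0610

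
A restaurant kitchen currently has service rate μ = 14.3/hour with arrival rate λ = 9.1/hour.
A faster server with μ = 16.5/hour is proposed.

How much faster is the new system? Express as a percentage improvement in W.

System 1: ρ₁ = 9.1/14.3 = 0.6364, W₁ = 1/(14.3-9.1) = 0.19231
System 2: ρ₂ = 9.1/16.5 = 0.5515, W₂ = 1/(16.5-9.1) = 0.13514
Improvement: (W₁-W₂)/W₁ = (0.19231-0.13514)/0.19231 = 29.73%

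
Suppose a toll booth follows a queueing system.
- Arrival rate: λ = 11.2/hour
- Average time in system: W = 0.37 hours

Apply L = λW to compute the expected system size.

Little's Law: L = λW
L = 11.2 × 0.37 = 4.1440 vehicles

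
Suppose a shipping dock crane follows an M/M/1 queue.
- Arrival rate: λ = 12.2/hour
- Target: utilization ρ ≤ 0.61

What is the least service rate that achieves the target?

ρ = λ/μ, so μ = λ/ρ
μ ≥ 12.2/0.61 = 20.0000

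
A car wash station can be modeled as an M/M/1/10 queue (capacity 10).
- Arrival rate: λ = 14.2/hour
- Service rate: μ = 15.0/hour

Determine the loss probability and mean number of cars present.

ρ = λ/μ = 14.2/15.0 = 0.946667
P₀ = (1-ρ)/(1-ρ^(K+1)) = (1-0.946667)/(1-0.946667^11) = 0.05333/0.4528 = 0.1178
P_K = P₀×ρ^K = 0.11779 × 0.946667^10 = 0.11779 × 0.57806 = 0.06809
Blocking probability P_10 = 0.06809 (6.81%)
L = ρ[1 - (K+1)ρ^K + Kρ^(K+1)] / [(1-ρ)(1-ρ^(K+1))]
L = 0.946667 × (1 - 11×0.57805929 + 10×0.54722965) / ((1 - 0.946667) × (1 - 0.54722965)) = 4.4552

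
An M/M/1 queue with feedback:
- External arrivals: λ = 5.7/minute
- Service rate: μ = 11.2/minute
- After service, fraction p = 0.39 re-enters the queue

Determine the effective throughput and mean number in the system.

Effective arrival rate: λ_eff = λ/(1-p) = 5.7/(1-0.39) = 5.7/0.61 = 9.34426
ρ = λ_eff/μ = 9.34426/11.2 = 0.834309
L = ρ/(1-ρ) = 0.834309/(1-0.834309) = 5.0353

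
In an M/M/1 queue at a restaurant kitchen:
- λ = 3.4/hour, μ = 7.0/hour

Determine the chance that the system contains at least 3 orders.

ρ = λ/μ = 3.4/7.0 = 0.4857
P(N ≥ n) = ρⁿ
P(N ≥ 3) = 0.4857^3
P(N ≥ 3) = 0.1146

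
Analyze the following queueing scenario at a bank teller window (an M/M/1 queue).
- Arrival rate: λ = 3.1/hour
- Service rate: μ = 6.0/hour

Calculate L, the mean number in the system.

ρ = λ/μ = 3.1/6.0 = 0.5167
For M/M/1: L = λ/(μ-λ)
L = 3.1/(6.0-3.1) = 3.1/2.90
L = 1.0690 transactions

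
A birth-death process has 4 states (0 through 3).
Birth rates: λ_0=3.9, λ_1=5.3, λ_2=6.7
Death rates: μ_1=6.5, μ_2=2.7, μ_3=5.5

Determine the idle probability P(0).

Ratios P(n)/P(0) = (λ₀···λₙ₋₁)/(μ₁···μₙ):
P(1)/P(0) = (3.9)/(6.5) = 0.6000
P(2)/P(0) = (3.9×5.3)/(6.5×2.7) = 1.1778
P(3)/P(0) = (3.9×5.3×6.7)/(6.5×2.7×5.5) = 1.4347

Normalization: ∑ P(n) = 1
P(0) × (1.0000 + 0.6000 + 1.1778 + 1.4347) = 1
P(0) × 4.2125 = 1
P(0) = 1/4.2125 = 0.2374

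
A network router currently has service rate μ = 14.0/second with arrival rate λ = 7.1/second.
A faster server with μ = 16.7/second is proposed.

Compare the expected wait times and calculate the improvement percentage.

System 1: ρ₁ = 7.1/14.0 = 0.5071, W₁ = 1/(14.0-7.1) = 0.14493
System 2: ρ₂ = 7.1/16.7 = 0.4251, W₂ = 1/(16.7-7.1) = 0.10417
Improvement: (W₁-W₂)/W₁ = (0.14493-0.10417)/0.14493 = 28.12%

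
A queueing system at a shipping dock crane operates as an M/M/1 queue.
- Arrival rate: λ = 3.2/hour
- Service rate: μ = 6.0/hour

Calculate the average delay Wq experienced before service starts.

First, compute utilization: ρ = λ/μ = 3.2/6.0 = 0.5333
For M/M/1: Wq = λ/(μ(μ-λ))
Wq = 3.2/(6.0 × (6.0-3.2))
Wq = 3.2/(6.0 × 2.80)
Wq = 0.1905 hours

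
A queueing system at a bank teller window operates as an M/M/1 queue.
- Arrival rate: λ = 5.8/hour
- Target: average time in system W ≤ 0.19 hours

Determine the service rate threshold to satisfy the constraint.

For M/M/1: W = 1/(μ-λ)
Need W ≤ 0.19, so 1/(μ-λ) ≤ 0.19
μ - λ ≥ 1/0.19 = 5.2632
μ ≥ 5.8 + 5.2632 = 11.0632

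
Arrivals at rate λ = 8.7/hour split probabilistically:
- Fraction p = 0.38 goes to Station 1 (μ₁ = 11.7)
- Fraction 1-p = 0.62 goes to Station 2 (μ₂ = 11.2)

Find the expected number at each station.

Effective rates: λ₁ = 8.7×0.38 = 3.306, λ₂ = 8.7×0.62 = 5.394
Station 1: ρ₁ = 3.306/11.7 = 0.2826, L₁ = ρ₁/(1-ρ₁) = 0.2826/(1-0.2826) = 0.3939
Station 2: ρ₂ = 5.394/11.2 = 0.4816, L₂ = ρ₂/(1-ρ₂) = 0.4816/(1-0.4816) = 0.9290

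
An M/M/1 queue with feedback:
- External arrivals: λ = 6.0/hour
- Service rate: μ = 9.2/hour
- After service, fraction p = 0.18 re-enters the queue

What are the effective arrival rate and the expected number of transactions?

Effective arrival rate: λ_eff = λ/(1-p) = 6.0/(1-0.18) = 6.0/0.82 = 7.31707
ρ = λ_eff/μ = 7.31707/9.2 = 0.795334
L = ρ/(1-ρ) = 0.795334/(1-0.795334) = 3.8860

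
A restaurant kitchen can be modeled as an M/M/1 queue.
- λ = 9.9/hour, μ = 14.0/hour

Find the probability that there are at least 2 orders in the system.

ρ = λ/μ = 9.9/14.0 = 0.707143
P(N ≥ n) = ρⁿ
P(N ≥ 2) = 0.707143^2
P(N ≥ 2) = 0.5001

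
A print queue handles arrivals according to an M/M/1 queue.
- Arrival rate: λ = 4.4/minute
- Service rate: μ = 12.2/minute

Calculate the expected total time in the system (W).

First, compute utilization: ρ = λ/μ = 4.4/12.2 = 0.3607
For M/M/1: W = 1/(μ-λ)
W = 1/(12.2-4.4) = 1/7.80
W = 0.1282 minutes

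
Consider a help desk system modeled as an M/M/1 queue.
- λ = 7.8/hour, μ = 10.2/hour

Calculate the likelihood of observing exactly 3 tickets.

ρ = λ/μ = 7.8/10.2 = 0.7647
P(n) = (1-ρ)ρⁿ
P(3) = (1-0.7647) × 0.7647^3
P(3) = 0.2353 × 0.4472
P(3) = 0.1052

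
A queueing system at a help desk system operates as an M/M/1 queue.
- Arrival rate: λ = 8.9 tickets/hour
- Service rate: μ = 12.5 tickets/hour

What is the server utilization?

Server utilization: ρ = λ/μ
ρ = 8.9/12.5 = 0.7120
The server is busy 71.20% of the time.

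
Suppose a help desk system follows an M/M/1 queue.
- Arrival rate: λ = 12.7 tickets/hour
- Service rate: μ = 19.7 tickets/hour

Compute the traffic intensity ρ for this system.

Server utilization: ρ = λ/μ
ρ = 12.7/19.7 = 0.6447
The server is busy 64.47% of the time.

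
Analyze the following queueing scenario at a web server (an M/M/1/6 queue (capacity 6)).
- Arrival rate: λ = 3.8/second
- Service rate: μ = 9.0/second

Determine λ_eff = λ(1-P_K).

ρ = λ/μ = 3.8/9.0 = 0.42222
P₀ = (1-ρ)/(1-ρ^(K+1)) = (1-0.42222)/(1-0.42222^7) = 0.5778/0.9976 = 0.5792
P_K = P₀×ρ^K = 0.5792 × 0.42222^6 = 0.5792 × 0.005665 = 0.003281
λ_eff = λ(1-P_K) = 3.8 × (1 - 0.003281) = 3.8 × 0.9967 = 3.7875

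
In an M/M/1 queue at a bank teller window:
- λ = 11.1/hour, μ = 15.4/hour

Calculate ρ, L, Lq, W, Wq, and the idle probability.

Step 1: ρ = λ/μ = 11.1/15.4 = 0.7208
Step 2: L = λ/(μ-λ) = 11.1/4.30 = 2.5814
Step 3: Lq = λ²/(μ(μ-λ)) = 123.21/(15.4×4.30) = 1.8606
Step 4: W = 1/(μ-λ) = 1/4.30 = 0.23256
Step 5: Wq = λ/(μ(μ-λ)) = 11.1/(15.4×4.30) = 0.1676
Step 6: P(0) = 1-ρ = 0.2792
Verify: L = λW = 11.1×0.23256 = 2.5814 ✔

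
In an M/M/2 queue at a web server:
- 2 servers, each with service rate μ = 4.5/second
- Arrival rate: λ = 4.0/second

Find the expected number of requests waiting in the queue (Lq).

Traffic intensity: ρ = λ/(cμ) = 4.0/(2×4.5) = 0.4444
Since ρ = 0.4444 < 1, system is stable.
Offered load a = λ/μ = cρ = 4.0/4.5 = 0.8889
P₀ = [ Σₙ₌₀^1 aⁿ/n! + a^2/(2!(1-ρ)) ]⁻¹
Σ = a^0/0! + a^1/1! = 1.0000 + 0.8889 = 1.8889
a^2/(2!(1-ρ)) = 0.79012/(2 × 0.55556) = 0.7111
P₀ = 1/(1.8889 + 0.7111) = 0.3846
Lq = P₀·a^2·ρ / (2!(1-ρ)²) = 0.3846 × 0.7901 × 0.4444 / (2 × 0.3086) = 0.2188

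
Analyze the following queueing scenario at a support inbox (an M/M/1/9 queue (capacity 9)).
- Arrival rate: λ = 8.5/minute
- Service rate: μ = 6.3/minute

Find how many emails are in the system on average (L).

ρ = λ/μ = 8.5/6.3 = 1.3492
P₀ = (1-ρ)/(1-ρ^(K+1)) = (1-1.3492)/(1-1.3492^10) = -0.3492/-18.9877 = 0.01839
P_K = P₀×ρ^K = 0.018391 × 1.3492^9 = 0.018391 × 14.8145 = 0.2725
L = ρ[1 - (K+1)ρ^K + Kρ^(K+1)] / [(1-ρ)(1-ρ^(K+1))]
L = 1.3492 × (1 - 10×14.81450 + 9×19.98772) / ((1 - 1.3492) × (1 - 19.98772)) = 6.6630 emails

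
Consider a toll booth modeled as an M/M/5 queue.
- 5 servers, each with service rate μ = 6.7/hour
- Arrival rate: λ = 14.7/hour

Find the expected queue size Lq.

Traffic intensity: ρ = λ/(cμ) = 14.7/(5×6.7) = 0.4388
Since ρ = 0.4388 < 1, system is stable.
Offered load a = λ/μ = cρ = 14.7/6.7 = 2.1940
P₀ = [ Σₙ₌₀^4 aⁿ/n! + a^5/(5!(1-ρ)) ]⁻¹
Σ = a^0/0! + a^1/1! + a^2/2! + a^3/3! + a^4/4! = 1.0000 + 2.1940 + 2.4069 + 1.7603 + 0.9655 = 8.3267
a^5/(5!(1-ρ)) = 50.8408/(120 × 0.56119) = 0.7550
P₀ = 1/(8.3267 + 0.7550) = 0.1101
Lq = P₀·a^5·ρ / (5!(1-ρ)²) = 0.1101 × 50.8408 × 0.4388 / (120 × 0.3149) = 0.06500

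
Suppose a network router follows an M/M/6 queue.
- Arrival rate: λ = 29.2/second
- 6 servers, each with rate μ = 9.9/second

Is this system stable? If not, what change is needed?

Stability requires ρ = λ/(cμ) < 1
ρ = 29.2/(6 × 9.9) = 29.2/59.40 = 0.4916
Since 0.4916 < 1, the system is STABLE.
The servers are busy 49.16% of the time.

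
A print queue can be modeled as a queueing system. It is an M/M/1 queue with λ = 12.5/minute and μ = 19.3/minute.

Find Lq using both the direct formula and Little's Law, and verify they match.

Method 1 (direct): Lq = λ²/(μ(μ-λ)) = 156.25/(19.3 × 6.80) = 1.1906

Method 2 (Little's Law):
W = 1/(μ-λ) = 1/6.80 = 0.14706
Wq = W - 1/μ = 0.14706 - 0.051813 = 0.09525
Lq = λWq = 12.5 × 0.09525 = 1.1906 ✔ (matches Method 1)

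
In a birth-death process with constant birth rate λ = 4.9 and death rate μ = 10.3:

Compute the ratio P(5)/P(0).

For constant rates: P(n)/P(0) = (λ/μ)^n
P(5)/P(0) = (4.9/10.3)^5 = 0.47573^5 = 0.02437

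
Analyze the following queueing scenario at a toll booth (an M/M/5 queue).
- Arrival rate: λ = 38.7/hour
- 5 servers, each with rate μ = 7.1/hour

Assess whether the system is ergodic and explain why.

Stability requires ρ = λ/(cμ) < 1
ρ = 38.7/(5 × 7.1) = 38.7/35.50 = 1.0901
Since 1.0901 ≥ 1, the system is UNSTABLE.
Need c > λ/μ = 38.7/7.1 = 5.45.
Minimum servers needed: c = 6.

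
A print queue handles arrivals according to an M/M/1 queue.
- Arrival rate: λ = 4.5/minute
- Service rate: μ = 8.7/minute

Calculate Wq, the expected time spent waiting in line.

First, compute utilization: ρ = λ/μ = 4.5/8.7 = 0.5172
For M/M/1: Wq = λ/(μ(μ-λ))
Wq = 4.5/(8.7 × (8.7-4.5))
Wq = 4.5/(8.7 × 4.20)
Wq = 0.1232 minutes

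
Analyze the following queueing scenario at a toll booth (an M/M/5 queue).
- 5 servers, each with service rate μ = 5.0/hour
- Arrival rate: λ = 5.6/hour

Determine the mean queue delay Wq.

Traffic intensity: ρ = λ/(cμ) = 5.6/(5×5.0) = 0.2240
Since ρ = 0.2240 < 1, system is stable.
Offered load a = λ/μ = cρ = 5.6/5.0 = 1.1200
P₀ = [ Σₙ₌₀^4 aⁿ/n! + a^5/(5!(1-ρ)) ]⁻¹
Σ = a^0/0! + a^1/1! + a^2/2! + a^3/3! + a^4/4! = 1.0000 + 1.1200 + 0.62720 + 0.23415 + 0.065563 = 3.0469
a^5/(5!(1-ρ)) = 1.7623/(120 × 0.7760) = 0.01893
P₀ = 1/(3.0469 + 0.01893) = 0.3262
Lq = P₀·a^5·ρ / (5!(1-ρ)²) = 0.3262 × 1.7623 × 0.2240 / (120 × 0.6022) = 0.001782
Wq = Lq/λ = 0.001782/5.6 = 0.0003182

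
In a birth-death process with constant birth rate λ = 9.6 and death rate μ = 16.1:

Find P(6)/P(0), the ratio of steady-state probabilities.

For constant rates: P(n)/P(0) = (λ/μ)^n
P(6)/P(0) = (9.6/16.1)^6 = 0.59627^6 = 0.04494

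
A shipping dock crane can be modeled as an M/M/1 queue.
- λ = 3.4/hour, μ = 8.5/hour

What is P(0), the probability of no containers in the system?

ρ = λ/μ = 3.4/8.5 = 0.4000
P(0) = 1 - ρ = 1 - 0.4000 = 0.6000
The server is idle 60.00% of the time.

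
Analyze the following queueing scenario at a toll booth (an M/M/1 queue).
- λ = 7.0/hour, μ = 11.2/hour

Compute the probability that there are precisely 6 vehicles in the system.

ρ = λ/μ = 7.0/11.2 = 0.6250
P(n) = (1-ρ)ρⁿ
P(6) = (1-0.6250) × 0.6250^6
P(6) = 0.3750 × 0.05960
P(6) = 0.02235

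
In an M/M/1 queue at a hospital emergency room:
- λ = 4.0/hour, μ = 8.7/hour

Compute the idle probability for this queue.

ρ = λ/μ = 4.0/8.7 = 0.4598
P(0) = 1 - ρ = 1 - 0.4598 = 0.5402
The server is idle 54.02% of the time.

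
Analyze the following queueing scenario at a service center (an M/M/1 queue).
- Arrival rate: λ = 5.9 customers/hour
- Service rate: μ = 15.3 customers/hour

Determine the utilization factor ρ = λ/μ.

Server utilization: ρ = λ/μ
ρ = 5.9/15.3 = 0.3856
The server is busy 38.56% of the time.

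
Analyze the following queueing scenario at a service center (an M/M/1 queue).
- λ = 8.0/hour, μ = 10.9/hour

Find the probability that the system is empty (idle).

ρ = λ/μ = 8.0/10.9 = 0.7339
P(0) = 1 - ρ = 1 - 0.7339 = 0.2661
The server is idle 26.61% of the time.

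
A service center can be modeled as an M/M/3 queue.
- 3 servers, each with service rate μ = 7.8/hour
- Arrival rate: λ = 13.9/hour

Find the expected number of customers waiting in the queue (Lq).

Traffic intensity: ρ = λ/(cμ) = 13.9/(3×7.8) = 0.5940
Since ρ = 0.5940 < 1, system is stable.
Offered load a = λ/μ = cρ = 13.9/7.8 = 1.7821
P₀ = [ Σₙ₌₀^2 aⁿ/n! + a^3/(3!(1-ρ)) ]⁻¹
Σ = a^0/0! + a^1/1! + a^2/2! = 1.00000 + 1.78205 + 1.58785 = 4.3699
a^3/(3!(1-ρ)) = 5.6593/(6 × 0.40598) = 2.3233
P₀ = 1/(4.3699 + 2.3233) = 0.1494
Lq = P₀·a^3·ρ / (3!(1-ρ)²) = 0.1494 × 5.6593 × 0.5940 / (6 × 0.1648) = 0.5079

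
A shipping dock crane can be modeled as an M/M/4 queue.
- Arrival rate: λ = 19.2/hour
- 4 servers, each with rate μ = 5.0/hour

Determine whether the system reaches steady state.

Stability requires ρ = λ/(cμ) < 1
ρ = 19.2/(4 × 5.0) = 19.2/20.00 = 0.9600
Since 0.9600 < 1, the system is STABLE.
The servers are busy 96.00% of the time.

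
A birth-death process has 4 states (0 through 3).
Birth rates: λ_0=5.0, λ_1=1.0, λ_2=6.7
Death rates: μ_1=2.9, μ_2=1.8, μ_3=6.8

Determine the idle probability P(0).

Ratios P(n)/P(0) = (λ₀···λₙ₋₁)/(μ₁···μₙ):
P(1)/P(0) = (5.0)/(2.9) = 1.7241
P(2)/P(0) = (5.0×1.0)/(2.9×1.8) = 0.9579
P(3)/P(0) = (5.0×1.0×6.7)/(2.9×1.8×6.8) = 0.9438

Normalization: ∑ P(n) = 1
P(0) × (1.0000 + 1.7241 + 0.9579 + 0.9438) = 1
P(0) × 4.6258 = 1
P(0) = 1/4.6258 = 0.2162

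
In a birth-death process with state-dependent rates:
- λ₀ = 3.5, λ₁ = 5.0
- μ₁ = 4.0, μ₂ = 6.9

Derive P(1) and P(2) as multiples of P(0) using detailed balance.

Balance equations:
State 0: λ₀P₀ = μ₁P₁ → P₁ = (λ₀/μ₁)P₀ = (3.5/4.0)P₀ = 0.8750P₀
State 1: P₂ = (λ₀λ₁)/(μ₁μ₂)P₀ = (3.5×5.0)/(4.0×6.9)P₀ = 0.6341P₀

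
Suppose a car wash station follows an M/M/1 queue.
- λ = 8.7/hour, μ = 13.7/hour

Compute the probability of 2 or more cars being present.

ρ = λ/μ = 8.7/13.7 = 0.63504
P(N ≥ n) = ρⁿ
P(N ≥ 2) = 0.63504^2
P(N ≥ 2) = 0.4033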